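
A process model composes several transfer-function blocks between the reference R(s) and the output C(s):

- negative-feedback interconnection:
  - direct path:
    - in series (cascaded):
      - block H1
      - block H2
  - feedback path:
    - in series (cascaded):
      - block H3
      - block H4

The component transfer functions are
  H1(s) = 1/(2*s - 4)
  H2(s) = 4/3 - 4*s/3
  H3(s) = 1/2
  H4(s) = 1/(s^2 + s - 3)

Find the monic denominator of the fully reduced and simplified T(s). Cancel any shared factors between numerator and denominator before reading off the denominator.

1. cascade H1, H2 = (2 - 2*s)/(3*s - 6)
2. multiply H3, H4 (series) = 1/(2*s^2 + 2*s - 6)
3. close the feedback loop around (H1*H2), (H3*H4) = (-2*s^3 + 8*s - 6)/(3*s^3 - 3*s^2 - 16*s + 19)
Step 3 gives the fully reduced T(s), with no common factor left to cancel. The denominator's leading coefficient is 3, so divide each of its coefficients by 3 to get the monic form.

Answer: s^3 - s^2 - 16*s/3 + 19/3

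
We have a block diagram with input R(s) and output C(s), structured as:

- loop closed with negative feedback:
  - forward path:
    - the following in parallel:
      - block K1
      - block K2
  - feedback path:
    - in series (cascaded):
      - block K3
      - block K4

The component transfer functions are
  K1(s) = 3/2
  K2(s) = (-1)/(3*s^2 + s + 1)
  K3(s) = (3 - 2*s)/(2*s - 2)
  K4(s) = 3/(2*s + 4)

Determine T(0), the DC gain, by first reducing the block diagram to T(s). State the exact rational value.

[1] add K1, K2 (parallel), giving (9*s^2 + 3*s + 1)/(6*s^2 + 2*s + 2)
[2] reduce the series chain K3, K4, giving (9 - 6*s)/(4*s^2 + 4*s - 8)
[3] collapse the loop ((K1+K2) forward, (K3*K4) return), giving (36*s^4 + 48*s^3 - 56*s^2 - 20*s - 8)/(24*s^4 - 22*s^3 + 31*s^2 + 13*s - 7)
Step 3 gives the overall T(s). Then T(0) = -8/(-7) = 8/7.

Final answer: 8/7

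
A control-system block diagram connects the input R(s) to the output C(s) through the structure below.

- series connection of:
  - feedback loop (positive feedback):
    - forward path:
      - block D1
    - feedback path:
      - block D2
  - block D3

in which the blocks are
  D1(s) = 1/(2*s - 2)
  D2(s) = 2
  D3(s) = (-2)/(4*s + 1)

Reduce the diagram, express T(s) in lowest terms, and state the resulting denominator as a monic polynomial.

Reducing step by step:

Step 1: collapse the loop (D1 forward, D2 return), giving 1/(2*s - 4)
Step 2: cascade [D1/(1-D1*D2)], D3, giving (-1)/(4*s^2 - 7*s - 2)
That last expression is T(s), already simplified. Scaling its denominator by 1/4 (the reciprocal of the leading coefficient) yields the monic denominator.

Answer: s^2 - 7*s/4 - 1/2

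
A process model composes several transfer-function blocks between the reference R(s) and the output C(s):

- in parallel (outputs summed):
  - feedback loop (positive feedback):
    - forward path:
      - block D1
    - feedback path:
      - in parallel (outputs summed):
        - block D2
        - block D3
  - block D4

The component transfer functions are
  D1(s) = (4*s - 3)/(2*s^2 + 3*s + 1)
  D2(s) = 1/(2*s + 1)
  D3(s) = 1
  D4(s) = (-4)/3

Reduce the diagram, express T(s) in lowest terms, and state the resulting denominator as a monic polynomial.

Reducing step by step:

(1) reduce the parallel group D2, D3 -> (2*s + 2)/(2*s + 1)
(2) collapse the loop (D1 forward, (D2+D3) return) -> (8*s^2 - 2*s - 3)/(4*s^3 + 3*s + 7)
(3) parallel reduction of [D1/(1-D1*(D2+D3))], D4 -> (-16*s^3 + 24*s^2 - 18*s - 37)/(12*s^3 + 9*s + 21)
No further cancellation is possible in the step-3 result, so that is T(s). Its denominator becomes monic after dividing by the leading coefficient 12.

Answer: s^3 + 3*s/4 + 7/4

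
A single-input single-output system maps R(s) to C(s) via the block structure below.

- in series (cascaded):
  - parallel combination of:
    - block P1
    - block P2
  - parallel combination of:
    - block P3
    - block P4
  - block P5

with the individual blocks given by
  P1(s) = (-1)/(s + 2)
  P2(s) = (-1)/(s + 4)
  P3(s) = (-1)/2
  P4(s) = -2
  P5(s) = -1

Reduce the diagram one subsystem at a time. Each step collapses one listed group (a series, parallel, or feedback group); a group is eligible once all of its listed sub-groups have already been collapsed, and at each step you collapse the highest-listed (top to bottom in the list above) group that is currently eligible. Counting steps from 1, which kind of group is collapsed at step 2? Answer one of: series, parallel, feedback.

1. sum the parallel branches P1, P2
2. parallel reduction of P3, P4
3. reduce the series chain (P1+P2), (P3+P4), P5
Step 2: parallel.

Hence the answer: parallel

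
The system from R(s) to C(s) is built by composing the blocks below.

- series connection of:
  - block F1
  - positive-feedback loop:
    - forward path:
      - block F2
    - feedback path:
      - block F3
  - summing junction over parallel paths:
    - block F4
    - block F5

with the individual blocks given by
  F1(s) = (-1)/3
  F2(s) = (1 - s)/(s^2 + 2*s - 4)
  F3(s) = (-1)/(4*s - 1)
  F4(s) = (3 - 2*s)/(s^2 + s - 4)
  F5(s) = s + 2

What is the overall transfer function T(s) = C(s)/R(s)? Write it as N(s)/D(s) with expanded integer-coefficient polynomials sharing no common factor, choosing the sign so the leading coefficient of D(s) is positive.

Step 1 - apply the feedback formula to F2, F3 -> (-4*s^2 + 5*s - 1)/(4*s^3 + 7*s^2 - 19*s + 5)
Step 2 - add F4, F5 (parallel) -> (s^3 + 3*s^2 - 4*s - 5)/(s^2 + s - 4)
Step 3 - reduce the series chain F1, [F2/(1-F2*F3)], (F4+F5) - this is the overall T(s), already in the required normalized form

Final answer: (4*s^5 + 7*s^4 - 30*s^3 + 3*s^2 + 21*s - 5)/(12*s^5 + 33*s^4 - 84*s^3 - 126*s^2 + 243*s - 60)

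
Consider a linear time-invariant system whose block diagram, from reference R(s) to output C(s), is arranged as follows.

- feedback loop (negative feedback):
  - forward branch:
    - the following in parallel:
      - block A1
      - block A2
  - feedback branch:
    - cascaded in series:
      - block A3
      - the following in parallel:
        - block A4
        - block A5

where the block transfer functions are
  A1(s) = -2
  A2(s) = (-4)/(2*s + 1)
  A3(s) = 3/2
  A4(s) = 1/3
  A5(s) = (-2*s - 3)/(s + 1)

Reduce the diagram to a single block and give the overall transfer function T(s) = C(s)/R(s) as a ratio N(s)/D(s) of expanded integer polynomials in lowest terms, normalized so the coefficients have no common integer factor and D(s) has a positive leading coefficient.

Reducing step by step:

Step 1. sum the parallel branches A1, A2, giving (-4*s - 6)/(2*s + 1)
Step 2. parallel reduction of A4, A5, giving (-5*s - 8)/(3*s + 3)
Step 3. reduce the series chain A3, (A4+A5), giving (-5*s - 8)/(2*s + 2)
Step 4. feedback reduction of (A1+A2), (A3*(A4+A5)), giving the overall T(s)

Answer: (-4*s^2 - 10*s - 6)/(12*s^2 + 34*s + 25)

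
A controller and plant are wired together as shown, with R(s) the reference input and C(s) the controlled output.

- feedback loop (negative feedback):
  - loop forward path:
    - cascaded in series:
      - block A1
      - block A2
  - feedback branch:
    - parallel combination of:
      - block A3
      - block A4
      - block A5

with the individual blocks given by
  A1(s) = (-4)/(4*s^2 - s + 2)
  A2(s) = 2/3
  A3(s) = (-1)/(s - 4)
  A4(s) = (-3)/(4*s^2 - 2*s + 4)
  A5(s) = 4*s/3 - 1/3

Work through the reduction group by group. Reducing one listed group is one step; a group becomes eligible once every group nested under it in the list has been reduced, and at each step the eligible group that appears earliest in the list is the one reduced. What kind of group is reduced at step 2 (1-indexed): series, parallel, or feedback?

Reducing step by step:

[1] multiply A1, A2 (series)
[2] add A3, A4, A5 (parallel)
[3] apply the feedback formula to (A1*A2), (A3+A4+A5)
At step 2 the group reduced is parallel.

Answer: parallel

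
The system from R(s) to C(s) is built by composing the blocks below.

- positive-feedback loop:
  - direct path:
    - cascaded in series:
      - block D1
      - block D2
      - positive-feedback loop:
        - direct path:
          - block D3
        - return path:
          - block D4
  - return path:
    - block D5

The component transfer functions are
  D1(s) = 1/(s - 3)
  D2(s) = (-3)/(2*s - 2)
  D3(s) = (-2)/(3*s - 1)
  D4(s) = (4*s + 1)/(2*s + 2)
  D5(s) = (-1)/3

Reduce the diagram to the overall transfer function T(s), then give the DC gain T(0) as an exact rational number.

The answer is 3.

Reasoning:
(1) feedback reduction of D3, D4 = (-2*s - 2)/(3*s^2 + 6*s)
(2) cascade D1, D2, [D3/(1-D3*D4)] = (s + 1)/(s^4 - 2*s^3 - 5*s^2 + 6*s)
(3) apply the feedback formula to (D1*D2*[D3/(1-D3*D4)]), D5 = (3*s + 3)/(3*s^4 - 6*s^3 - 15*s^2 + 19*s + 1)
Step 3 gives the overall T(s). Then T(0) = 3/1 = 3.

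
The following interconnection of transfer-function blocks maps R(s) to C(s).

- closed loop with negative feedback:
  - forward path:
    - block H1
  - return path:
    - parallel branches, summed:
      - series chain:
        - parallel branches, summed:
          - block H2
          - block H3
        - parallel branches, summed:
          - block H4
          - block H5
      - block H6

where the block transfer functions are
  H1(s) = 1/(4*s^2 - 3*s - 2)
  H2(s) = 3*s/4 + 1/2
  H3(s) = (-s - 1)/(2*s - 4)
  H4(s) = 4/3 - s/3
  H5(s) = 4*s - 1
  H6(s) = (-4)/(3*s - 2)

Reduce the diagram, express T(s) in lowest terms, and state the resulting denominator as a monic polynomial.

First reduce the diagram to T(s).

(1) sum the parallel branches H2, H3 -> (3*s^2 - 6*s - 6)/(4*s - 8)
(2) sum the parallel branches H4, H5 -> 11*s/3 + 1/3
(3) cascade (H2+H3), (H4+H5) -> (11*s^3 - 21*s^2 - 24*s - 2)/(4*s - 8)
(4) parallel reduction of ((H2+H3)*(H4+H5)), H6 -> (33*s^4 - 85*s^3 - 30*s^2 + 26*s + 36)/(12*s^2 - 32*s + 16)
(5) close the feedback loop around H1, (((H2+H3)*(H4+H5))+H6) -> (12*s^2 - 32*s + 16)/(81*s^4 - 249*s^3 + 106*s^2 + 42*s + 4)
T(s) is the step-5 result (common factors already cancelled). Leading coefficient of the denominator: 81. Divide through by 81 for the monic polynomial.

Answer: s^4 - 83*s^3/27 + 106*s^2/81 + 14*s/27 + 4/81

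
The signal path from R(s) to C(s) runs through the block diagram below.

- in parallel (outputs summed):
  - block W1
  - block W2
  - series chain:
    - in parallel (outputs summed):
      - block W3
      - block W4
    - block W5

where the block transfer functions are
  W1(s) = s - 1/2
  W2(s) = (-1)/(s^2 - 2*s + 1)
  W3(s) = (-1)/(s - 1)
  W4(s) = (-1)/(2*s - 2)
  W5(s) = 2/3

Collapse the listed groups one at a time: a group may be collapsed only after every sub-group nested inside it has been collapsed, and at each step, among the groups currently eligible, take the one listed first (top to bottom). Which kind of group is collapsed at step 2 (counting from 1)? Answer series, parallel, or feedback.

The answer is series.

Reasoning:
Step 1 - combine W3, W4 in parallel
Step 2 - cascade (W3+W4), W5
Step 3 - add W1, W2, ((W3+W4)*W5) (parallel)
So the answer for step 2 is series.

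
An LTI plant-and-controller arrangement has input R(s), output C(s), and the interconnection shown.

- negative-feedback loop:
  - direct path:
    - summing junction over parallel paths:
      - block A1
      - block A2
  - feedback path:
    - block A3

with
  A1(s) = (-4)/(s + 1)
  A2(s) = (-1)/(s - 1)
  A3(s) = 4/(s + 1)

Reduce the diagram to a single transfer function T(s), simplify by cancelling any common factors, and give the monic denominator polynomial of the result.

Reducing step by step:

(1) reduce the parallel group A1, A2: (3 - 5*s)/(s^2 - 1)
(2) reduce the feedback loop with forward (A1+A2) and return A3: (-5*s^2 - 2*s + 3)/(s^3 + s^2 - 21*s + 11)
No further cancellation is possible in the step-2 result, so that is T(s). Its denominator is already monic.

Answer: s^3 + s^2 - 21*s + 11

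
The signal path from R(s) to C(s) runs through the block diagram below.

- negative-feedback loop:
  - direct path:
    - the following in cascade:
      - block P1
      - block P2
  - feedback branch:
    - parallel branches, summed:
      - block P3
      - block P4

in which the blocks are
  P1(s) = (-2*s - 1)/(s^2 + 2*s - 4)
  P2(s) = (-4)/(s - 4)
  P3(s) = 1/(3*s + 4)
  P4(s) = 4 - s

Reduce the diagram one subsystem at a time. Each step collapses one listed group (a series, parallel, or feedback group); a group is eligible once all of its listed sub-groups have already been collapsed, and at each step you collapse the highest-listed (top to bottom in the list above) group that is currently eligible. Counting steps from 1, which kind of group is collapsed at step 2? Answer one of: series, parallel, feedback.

Reducing step by step:

(1) reduce the series chain P1, P2
(2) sum the parallel branches P3, P4
(3) close the feedback loop around (P1*P2), (P3+P4)
The group at step 2 is a parallel group.

Answer: parallel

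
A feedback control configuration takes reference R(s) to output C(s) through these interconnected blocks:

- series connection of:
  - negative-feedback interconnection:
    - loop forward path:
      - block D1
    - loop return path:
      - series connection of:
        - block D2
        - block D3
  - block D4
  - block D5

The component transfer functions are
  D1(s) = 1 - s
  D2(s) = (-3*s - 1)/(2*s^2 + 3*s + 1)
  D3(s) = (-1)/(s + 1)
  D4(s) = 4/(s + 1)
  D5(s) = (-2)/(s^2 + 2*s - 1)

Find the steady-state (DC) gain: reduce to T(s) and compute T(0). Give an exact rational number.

Reducing step by step:

Step 1. reduce the series chain D2, D3 = (3*s + 1)/(2*s^3 + 5*s^2 + 4*s + 1)
Step 2. reduce the feedback loop with forward D1 and return (D2*D3) = (-2*s^4 - 3*s^3 + s^2 + 3*s + 1)/(2*s^3 + 2*s^2 + 6*s + 2)
Step 3. cascade [D1/(1+D1*(D2*D3))], D4, D5 = (8*s^3 + 4*s^2 - 8*s - 4)/(s^5 + 3*s^4 + 4*s^3 + 6*s^2 - s - 1)
The step-3 result is T(s). Setting s = 0: T(0) = -4/(-1) = 4.

Answer: 4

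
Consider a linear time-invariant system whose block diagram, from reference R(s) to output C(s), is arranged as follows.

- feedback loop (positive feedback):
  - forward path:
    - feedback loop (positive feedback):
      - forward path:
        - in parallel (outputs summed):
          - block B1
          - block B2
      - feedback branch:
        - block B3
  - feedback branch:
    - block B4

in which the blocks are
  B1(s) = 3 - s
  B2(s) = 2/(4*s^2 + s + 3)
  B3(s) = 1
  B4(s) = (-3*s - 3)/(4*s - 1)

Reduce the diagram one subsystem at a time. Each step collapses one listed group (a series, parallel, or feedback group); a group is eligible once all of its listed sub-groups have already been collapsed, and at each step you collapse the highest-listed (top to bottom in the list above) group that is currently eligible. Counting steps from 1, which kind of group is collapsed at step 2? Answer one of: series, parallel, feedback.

(1) add B1, B2 (parallel)
(2) reduce the feedback loop with forward (B1+B2) and return B3
(3) collapse the loop ([(B1+B2)/(1-(B1+B2)*B3)] forward, B4 return)
Step 2 collapses a feedback group.

Answer: feedback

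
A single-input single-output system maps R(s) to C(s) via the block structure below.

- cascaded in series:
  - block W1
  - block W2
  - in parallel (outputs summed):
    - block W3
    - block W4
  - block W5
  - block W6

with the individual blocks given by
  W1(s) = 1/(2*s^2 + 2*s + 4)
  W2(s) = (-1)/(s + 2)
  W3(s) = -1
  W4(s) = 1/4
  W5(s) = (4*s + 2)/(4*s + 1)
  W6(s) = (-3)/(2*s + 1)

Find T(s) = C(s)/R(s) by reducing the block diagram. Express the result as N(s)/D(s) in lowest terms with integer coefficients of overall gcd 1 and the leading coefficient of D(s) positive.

Answer: (-9)/(16*s^4 + 52*s^3 + 76*s^2 + 80*s + 16)

Working:
Step 1 - sum the parallel branches W3, W4: (-3)/4
Step 2 - reduce the series chain W1, W2, (W3+W4), W5, W6, which is the overall transfer function T(s) = C(s)/R(s) in lowest terms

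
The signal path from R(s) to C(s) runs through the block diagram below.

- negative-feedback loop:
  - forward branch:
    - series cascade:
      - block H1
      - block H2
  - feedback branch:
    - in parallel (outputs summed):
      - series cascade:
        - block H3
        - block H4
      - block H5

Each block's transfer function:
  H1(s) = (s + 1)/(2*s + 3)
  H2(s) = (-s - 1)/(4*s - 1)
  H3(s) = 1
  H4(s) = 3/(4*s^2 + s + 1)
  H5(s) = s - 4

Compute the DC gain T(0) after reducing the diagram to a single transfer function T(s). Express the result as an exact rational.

Step 1. multiply H1, H2 (series) = (-s^2 - 2*s - 1)/(8*s^2 + 10*s - 3)
Step 2. cascade H3, H4 = 3/(4*s^2 + s + 1)
Step 3. reduce the parallel group (H3*H4), H5 = (4*s^3 - 15*s^2 - 3*s - 1)/(4*s^2 + s + 1)
Step 4. close the feedback loop around (H1*H2), ((H3*H4)+H5) = (4*s^4 + 9*s^3 + 7*s^2 + 3*s + 1)/(4*s^5 - 39*s^4 - 77*s^3 - 28*s^2 - 12*s + 2)
Step 4 gives the overall T(s). Then T(0) = 1/2.

Therefore the answer is 1/2.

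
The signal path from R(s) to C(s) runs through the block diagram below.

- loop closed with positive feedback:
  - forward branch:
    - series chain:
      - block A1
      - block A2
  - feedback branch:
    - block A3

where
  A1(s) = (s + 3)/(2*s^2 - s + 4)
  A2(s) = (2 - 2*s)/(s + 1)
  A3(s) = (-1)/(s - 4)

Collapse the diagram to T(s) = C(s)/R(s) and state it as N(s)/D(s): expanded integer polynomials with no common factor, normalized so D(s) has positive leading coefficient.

Step 1. combine A1, A2 in series = (-2*s^2 - 4*s + 6)/(2*s^3 + s^2 + 3*s + 4)
Step 2. reduce the feedback loop with forward (A1*A2) and return A3, which is the overall transfer function T(s) = C(s)/R(s) in lowest terms

Final answer: (-2*s^3 + 4*s^2 + 22*s - 24)/(2*s^4 - 7*s^3 - 3*s^2 - 12*s - 10)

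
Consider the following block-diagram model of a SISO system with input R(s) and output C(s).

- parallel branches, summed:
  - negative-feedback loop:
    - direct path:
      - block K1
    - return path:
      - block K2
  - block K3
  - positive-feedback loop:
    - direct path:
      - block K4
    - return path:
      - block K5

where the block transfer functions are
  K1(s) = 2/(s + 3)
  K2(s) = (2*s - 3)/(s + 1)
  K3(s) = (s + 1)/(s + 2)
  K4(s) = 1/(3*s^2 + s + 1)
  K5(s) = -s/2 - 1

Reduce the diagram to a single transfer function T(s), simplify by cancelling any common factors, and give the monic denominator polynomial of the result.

Step 1. reduce the feedback loop with forward K1 and return K2: (2*s + 2)/(s^2 + 8*s - 3)
Step 2. reduce the feedback loop with forward K4 and return K5: 2/(6*s^2 + 3*s + 4)
Step 3. combine [K1/(1+K1*K2)], K3, [K4/(1-K4*K5)] in parallel: (6*s^5 + 69*s^4 + 105*s^3 + 103*s^2 + 73*s - 8)/(6*s^5 + 63*s^4 + 112*s^3 + 43*s^2 + 34*s - 24)
Step 3 gives the fully reduced T(s), with no common factor left to cancel. The denominator's leading coefficient is 6, so divide each of its coefficients by 6 to get the monic form.

Answer: s^5 + 21*s^4/2 + 56*s^3/3 + 43*s^2/6 + 17*s/3 - 4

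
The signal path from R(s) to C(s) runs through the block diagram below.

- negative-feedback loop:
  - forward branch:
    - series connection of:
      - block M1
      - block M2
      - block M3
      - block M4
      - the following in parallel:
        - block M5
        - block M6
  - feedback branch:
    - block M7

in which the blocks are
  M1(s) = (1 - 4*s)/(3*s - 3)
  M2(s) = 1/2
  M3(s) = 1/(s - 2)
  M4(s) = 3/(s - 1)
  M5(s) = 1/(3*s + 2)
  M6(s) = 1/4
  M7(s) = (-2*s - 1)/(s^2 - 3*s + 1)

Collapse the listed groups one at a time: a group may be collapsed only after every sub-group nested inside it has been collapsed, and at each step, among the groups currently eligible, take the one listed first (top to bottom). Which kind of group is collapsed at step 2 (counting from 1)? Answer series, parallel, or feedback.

Step 1. add M5, M6 (parallel)
Step 2. series reduction of M1, M2, M3, M4, (M5+M6)
Step 3. close the feedback loop around (M1*M2*M3*M4*(M5+M6)), M7
At step 2 the group reduced is series.

Final answer: series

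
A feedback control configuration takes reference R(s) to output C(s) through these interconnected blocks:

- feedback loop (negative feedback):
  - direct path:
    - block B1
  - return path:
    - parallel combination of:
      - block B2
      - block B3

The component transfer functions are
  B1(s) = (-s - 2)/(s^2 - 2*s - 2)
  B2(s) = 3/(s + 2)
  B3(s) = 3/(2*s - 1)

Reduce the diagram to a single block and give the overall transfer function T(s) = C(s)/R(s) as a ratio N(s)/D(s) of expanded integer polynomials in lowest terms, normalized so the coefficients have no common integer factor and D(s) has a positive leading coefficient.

Reducing step by step:

1. sum the parallel branches B2, B3 -> (9*s + 3)/(2*s^2 + 3*s - 2)
2. close the feedback loop around B1, (B2+B3); the result is T(s) itself (integer coefficients, no common factor, positive leading denominator coefficient)

Answer: (-2*s^2 - 3*s + 2)/(2*s^3 - 5*s^2 - 11*s - 1)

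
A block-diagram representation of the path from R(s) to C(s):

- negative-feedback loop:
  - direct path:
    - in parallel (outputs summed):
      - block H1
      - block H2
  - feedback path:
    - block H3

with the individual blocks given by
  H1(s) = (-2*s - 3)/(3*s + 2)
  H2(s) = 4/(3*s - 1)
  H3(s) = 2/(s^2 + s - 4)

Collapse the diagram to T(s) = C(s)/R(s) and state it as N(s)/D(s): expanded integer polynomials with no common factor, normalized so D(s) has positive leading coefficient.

Step 1. sum the parallel branches H1, H2 = (-6*s^2 + 5*s + 11)/(9*s^2 + 3*s - 2)
Step 2. feedback reduction of (H1+H2), H3 - this is the overall T(s), already in the required normalized form

Hence the answer: (-6*s^4 - s^3 + 40*s^2 - 9*s - 44)/(9*s^4 + 12*s^3 - 47*s^2 - 4*s + 30)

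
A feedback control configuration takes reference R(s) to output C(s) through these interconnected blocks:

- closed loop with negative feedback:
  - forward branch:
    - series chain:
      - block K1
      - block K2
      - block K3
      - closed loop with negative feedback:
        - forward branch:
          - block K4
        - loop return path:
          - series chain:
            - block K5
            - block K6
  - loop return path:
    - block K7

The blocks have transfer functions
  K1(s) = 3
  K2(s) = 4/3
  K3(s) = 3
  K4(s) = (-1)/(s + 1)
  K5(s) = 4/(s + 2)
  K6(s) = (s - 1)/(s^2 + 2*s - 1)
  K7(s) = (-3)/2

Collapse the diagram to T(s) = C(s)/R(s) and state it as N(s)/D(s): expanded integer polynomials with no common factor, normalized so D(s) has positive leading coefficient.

First reduce the diagram to T(s).

Step 1: cascade K5, K6 -> (4*s - 4)/(s^3 + 4*s^2 + 3*s - 2)
Step 2: apply the feedback formula to K4, (K5*K6) -> (-s^3 - 4*s^2 - 3*s + 2)/(s^4 + 5*s^3 + 7*s^2 - 3*s + 2)
Step 3: combine K1, K2, K3, [K4/(1+K4*(K5*K6))] in series -> (-12*s^3 - 48*s^2 - 36*s + 24)/(s^4 + 5*s^3 + 7*s^2 - 3*s + 2)
Step 4: collapse the loop ((K1*K2*K3*[K4/(1+K4*(K5*K6))]) forward, K7 return): this yields T(s), and no further normalization is needed

Answer: (-12*s^3 - 48*s^2 - 36*s + 24)/(s^4 + 23*s^3 + 79*s^2 + 51*s - 34)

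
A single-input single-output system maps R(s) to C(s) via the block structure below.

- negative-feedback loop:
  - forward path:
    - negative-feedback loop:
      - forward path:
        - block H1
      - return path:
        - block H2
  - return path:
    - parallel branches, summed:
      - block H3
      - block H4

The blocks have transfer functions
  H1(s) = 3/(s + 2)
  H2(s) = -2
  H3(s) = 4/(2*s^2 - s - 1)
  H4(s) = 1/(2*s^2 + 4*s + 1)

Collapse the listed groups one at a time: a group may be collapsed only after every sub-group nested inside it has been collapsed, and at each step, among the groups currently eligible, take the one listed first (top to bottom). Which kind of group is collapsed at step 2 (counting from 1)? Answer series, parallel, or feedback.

The answer is parallel.

Reasoning:
[1] reduce the feedback loop with forward H1 and return H2
[2] sum the parallel branches H3, H4
[3] apply the feedback formula to [H1/(1+H1*H2)], (H3+H4)
At step 2 the group reduced is parallel.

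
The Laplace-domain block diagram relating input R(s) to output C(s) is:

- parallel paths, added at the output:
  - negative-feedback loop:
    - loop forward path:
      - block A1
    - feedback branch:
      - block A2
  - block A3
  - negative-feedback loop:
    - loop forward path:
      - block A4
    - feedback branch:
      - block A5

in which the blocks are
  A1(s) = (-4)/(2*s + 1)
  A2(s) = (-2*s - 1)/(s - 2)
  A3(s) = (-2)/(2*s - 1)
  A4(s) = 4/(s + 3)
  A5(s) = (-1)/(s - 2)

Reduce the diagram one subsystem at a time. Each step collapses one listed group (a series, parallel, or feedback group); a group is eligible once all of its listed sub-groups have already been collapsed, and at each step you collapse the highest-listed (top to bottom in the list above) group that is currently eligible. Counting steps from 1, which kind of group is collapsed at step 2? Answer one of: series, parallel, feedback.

The answer is feedback.

Reasoning:
(1) apply the feedback formula to A1, A2
(2) collapse the loop (A4 forward, A5 return)
(3) reduce the parallel group [A1/(1+A1*A2)], A3, [A4/(1+A4*A5)]
The group at step 2 is a feedback group.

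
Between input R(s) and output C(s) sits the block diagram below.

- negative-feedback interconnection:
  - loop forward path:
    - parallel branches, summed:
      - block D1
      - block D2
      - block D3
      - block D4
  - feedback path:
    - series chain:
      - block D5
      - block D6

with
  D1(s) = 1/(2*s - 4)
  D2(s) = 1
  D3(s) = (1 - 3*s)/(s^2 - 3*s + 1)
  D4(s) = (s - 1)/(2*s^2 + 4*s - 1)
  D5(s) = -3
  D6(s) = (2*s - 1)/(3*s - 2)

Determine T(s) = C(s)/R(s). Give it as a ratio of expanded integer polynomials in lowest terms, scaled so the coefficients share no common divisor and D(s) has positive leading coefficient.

Step 1 - parallel reduction of D1, D2, D3, D4; result (4*s^5 - 20*s^4 - 24*s^3 + 125*s^2 - 71*s + 11)/(4*s^5 - 12*s^4 - 14*s^3 + 58*s^2 - 30*s + 4)
Step 2 - combine D5, D6 in series; result (3 - 6*s)/(3*s - 2)
Step 3 - feedback reduction of (D1+D2+D3+D4), (D5*D6): this yields T(s), and no further normalization is needed

Answer: (-12*s^6 + 68*s^5 + 32*s^4 - 423*s^3 + 463*s^2 - 175*s + 22)/(12*s^6 - 88*s^5 - 66*s^4 + 620*s^3 - 595*s^2 + 207*s - 25)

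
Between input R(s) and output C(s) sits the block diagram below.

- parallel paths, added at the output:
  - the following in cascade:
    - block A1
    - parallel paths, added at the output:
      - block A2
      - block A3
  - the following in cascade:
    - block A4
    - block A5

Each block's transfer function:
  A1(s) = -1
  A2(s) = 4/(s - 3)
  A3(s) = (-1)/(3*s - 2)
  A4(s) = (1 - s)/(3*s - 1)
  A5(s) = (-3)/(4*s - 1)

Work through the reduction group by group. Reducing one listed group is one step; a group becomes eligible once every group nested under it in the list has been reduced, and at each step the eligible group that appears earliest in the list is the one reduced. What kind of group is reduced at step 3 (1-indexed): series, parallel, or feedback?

The answer is series.

Reasoning:
(1) parallel reduction of A2, A3
(2) series reduction of A1, (A2+A3)
(3) cascade A4, A5
(4) combine (A1*(A2+A3)), (A4*A5) in parallel
Step 3 collapses a series group.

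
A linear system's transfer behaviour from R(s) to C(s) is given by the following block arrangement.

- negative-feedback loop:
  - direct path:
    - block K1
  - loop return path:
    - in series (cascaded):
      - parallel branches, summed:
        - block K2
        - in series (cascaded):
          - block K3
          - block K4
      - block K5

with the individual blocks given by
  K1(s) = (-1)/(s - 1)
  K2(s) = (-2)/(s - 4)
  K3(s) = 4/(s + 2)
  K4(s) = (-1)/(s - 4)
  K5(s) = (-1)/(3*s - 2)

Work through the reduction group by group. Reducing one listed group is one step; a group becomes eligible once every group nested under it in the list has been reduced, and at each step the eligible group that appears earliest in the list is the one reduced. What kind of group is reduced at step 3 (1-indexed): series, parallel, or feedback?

The answer is series.

Reasoning:
[1] multiply K3, K4 (series)
[2] add K2, (K3*K4) (parallel)
[3] combine (K2+(K3*K4)), K5 in series
[4] collapse the loop (K1 forward, ((K2+(K3*K4))*K5) return)
Step 3 collapses a series group.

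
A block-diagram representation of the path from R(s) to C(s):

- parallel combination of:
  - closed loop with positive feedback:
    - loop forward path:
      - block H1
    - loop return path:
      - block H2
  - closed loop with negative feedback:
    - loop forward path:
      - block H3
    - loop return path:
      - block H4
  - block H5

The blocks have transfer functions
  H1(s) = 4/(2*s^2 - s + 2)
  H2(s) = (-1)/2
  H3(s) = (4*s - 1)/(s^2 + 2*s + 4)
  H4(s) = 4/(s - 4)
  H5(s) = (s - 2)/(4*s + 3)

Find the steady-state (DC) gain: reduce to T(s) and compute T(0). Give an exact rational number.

[1] collapse the loop (H1 forward, H2 return) = 4/(2*s^2 - s + 4)
[2] reduce the feedback loop with forward H3 and return H4 = (4*s^2 - 17*s + 4)/(s^3 - 2*s^2 + 12*s - 20)
[3] reduce the parallel group [H1/(1-H1*H2)], [H3/(1+H3*H4)], H5 = (2*s^6 + 23*s^5 - 72*s^4 - 90*s^3 + 191*s^2 - 544*s - 32)/(8*s^6 - 14*s^5 + 105*s^4 - 150*s^3 + 92*s^2 - 116*s - 240)
That last expression is T(s); at s = 0 only the constant terms survive, so T(0) = -32/(-240) = 2/15.

Answer: 2/15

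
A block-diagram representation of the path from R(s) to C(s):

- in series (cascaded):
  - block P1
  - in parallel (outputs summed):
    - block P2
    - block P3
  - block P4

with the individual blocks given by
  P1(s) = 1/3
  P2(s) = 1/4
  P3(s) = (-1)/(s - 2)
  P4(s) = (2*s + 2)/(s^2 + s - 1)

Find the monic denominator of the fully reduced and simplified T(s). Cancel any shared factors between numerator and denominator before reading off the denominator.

[1] parallel reduction of P2, P3; result (s - 6)/(4*s - 8)
[2] multiply P1, (P2+P3), P4 (series); result (s^2 - 5*s - 6)/(6*s^3 - 6*s^2 - 18*s + 12)
Step 2 gives the fully reduced T(s), with no common factor left to cancel. The denominator's leading coefficient is 6, so divide each of its coefficients by 6 to get the monic form.

Answer: s^3 - s^2 - 3*s + 2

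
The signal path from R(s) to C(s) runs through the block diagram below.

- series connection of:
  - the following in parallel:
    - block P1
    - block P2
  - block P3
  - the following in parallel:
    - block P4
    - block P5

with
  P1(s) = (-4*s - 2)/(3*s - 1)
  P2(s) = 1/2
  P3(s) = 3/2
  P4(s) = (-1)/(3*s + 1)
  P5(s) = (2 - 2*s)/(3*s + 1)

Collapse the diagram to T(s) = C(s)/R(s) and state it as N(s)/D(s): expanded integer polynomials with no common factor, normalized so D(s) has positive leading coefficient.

Step 1 - add P1, P2 (parallel) gives (-5*s - 5)/(6*s - 2)
Step 2 - reduce the parallel group P4, P5 gives (1 - 2*s)/(3*s + 1)
Step 3 - combine (P1+P2), P3, (P4+P5) in series - this is the overall T(s), already in the required normalized form

Hence the answer: (30*s^2 + 15*s - 15)/(36*s^2 - 4)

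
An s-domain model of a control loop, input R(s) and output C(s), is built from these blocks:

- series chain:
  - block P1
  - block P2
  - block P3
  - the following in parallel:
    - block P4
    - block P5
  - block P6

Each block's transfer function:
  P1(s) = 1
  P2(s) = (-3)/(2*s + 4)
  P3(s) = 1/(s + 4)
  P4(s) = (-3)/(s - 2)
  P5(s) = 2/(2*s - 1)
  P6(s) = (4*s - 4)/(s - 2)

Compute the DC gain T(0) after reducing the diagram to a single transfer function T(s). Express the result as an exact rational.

Reducing step by step:

Step 1. reduce the parallel group P4, P5 = (-4*s - 1)/(2*s^2 - 5*s + 2)
Step 2. combine P1, P2, P3, (P4+P5), P6 in series = (24*s^2 - 18*s - 6)/(2*s^5 + 3*s^4 - 26*s^3 - 4*s^2 + 72*s - 32)
DC gain: substitute s = 0 into T(s) from step 2: T(0) = -6/(-32) = 3/16.

Answer: 3/16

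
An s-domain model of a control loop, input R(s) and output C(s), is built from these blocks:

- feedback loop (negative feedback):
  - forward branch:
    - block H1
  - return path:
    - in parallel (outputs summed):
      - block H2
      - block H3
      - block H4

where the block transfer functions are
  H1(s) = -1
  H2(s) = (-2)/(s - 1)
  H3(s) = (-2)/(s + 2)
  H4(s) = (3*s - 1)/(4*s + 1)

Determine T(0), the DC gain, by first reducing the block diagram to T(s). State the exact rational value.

First reduce the diagram to T(s).

Step 1 - add H2, H3, H4 (parallel) -> (3*s^3 - 14*s^2 - 19*s)/(4*s^3 + 5*s^2 - 7*s - 2)
Step 2 - feedback reduction of H1, (H2+H3+H4) -> (-4*s^3 - 5*s^2 + 7*s + 2)/(s^3 + 19*s^2 + 12*s - 2)
Step 2 gives the overall T(s). Then T(0) = 2/(-2) = -1.

Answer: -1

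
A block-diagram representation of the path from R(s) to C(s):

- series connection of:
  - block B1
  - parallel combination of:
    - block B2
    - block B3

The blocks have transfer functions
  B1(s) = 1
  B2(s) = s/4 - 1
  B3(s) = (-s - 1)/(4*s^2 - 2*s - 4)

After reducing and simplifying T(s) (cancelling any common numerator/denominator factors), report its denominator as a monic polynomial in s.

Step 1. reduce the parallel group B2, B3 -> (2*s^3 - 9*s^2 + 6)/(8*s^2 - 4*s - 8)
Step 2. reduce the series chain B1, (B2+B3) -> (2*s^3 - 9*s^2 + 6)/(8*s^2 - 4*s - 8)
The result of step 2 is T(s) in lowest terms. Its denominator has leading coefficient 8; dividing the denominator through by 8 makes it monic.

Hence the answer: s^2 - s/2 - 1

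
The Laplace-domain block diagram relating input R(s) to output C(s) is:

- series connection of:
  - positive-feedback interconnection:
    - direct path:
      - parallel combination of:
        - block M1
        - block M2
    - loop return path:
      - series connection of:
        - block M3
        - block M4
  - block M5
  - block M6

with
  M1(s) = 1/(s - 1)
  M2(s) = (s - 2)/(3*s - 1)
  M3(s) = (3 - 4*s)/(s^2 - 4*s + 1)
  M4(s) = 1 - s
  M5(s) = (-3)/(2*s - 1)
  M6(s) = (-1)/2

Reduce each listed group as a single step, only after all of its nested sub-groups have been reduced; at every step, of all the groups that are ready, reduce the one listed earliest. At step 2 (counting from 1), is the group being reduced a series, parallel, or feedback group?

The answer is series.

Reasoning:
(1) combine M1, M2 in parallel
(2) multiply M3, M4 (series)
(3) reduce the feedback loop with forward (M1+M2) and return (M3*M4)
(4) combine [(M1+M2)/(1-(M1+M2)*(M3*M4))], M5, M6 in series
Step 2: series.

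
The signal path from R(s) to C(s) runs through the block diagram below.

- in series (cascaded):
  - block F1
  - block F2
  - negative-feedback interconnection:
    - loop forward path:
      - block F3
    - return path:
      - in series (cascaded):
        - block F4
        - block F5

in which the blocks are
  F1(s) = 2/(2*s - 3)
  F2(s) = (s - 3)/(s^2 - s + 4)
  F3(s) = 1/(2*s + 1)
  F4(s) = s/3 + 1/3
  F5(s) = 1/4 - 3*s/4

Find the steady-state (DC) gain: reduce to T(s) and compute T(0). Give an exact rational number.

(1) reduce the series chain F4, F5: -s^2/4 - s/6 + 1/12
(2) collapse the loop (F3 forward, (F4*F5) return): (-12)/(3*s^2 - 22*s - 13)
(3) combine F1, F2, [F3/(1+F3*(F4*F5))] in series: (72 - 24*s)/(6*s^5 - 59*s^4 + 117*s^3 - 213*s^2 + 121*s + 156)
Evaluating the step-3 result (the overall T(s)) at s = 0 gives T(0) = 72/156 = 6/13.

Hence the answer: 6/13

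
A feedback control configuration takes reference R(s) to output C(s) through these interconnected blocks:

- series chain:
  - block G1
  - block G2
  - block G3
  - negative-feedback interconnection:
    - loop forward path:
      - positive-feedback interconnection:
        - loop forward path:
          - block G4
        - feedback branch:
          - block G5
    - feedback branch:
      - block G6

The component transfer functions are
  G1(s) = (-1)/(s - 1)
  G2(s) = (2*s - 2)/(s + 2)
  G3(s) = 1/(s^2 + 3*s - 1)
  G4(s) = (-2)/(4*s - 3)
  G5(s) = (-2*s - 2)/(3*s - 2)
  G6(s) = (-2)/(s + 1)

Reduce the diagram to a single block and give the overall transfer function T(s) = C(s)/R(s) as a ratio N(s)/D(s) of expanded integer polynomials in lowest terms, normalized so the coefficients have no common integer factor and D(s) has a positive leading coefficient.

1. apply the feedback formula to G4, G5 = (4 - 6*s)/(12*s^2 - 21*s + 2)
2. feedback reduction of [G4/(1-G4*G5)], G6 = (-6*s^2 - 2*s + 4)/(12*s^3 - 9*s^2 - 7*s - 6)
3. reduce the series chain G1, G2, G3, [[G4/(1-G4*G5)]/(1+[G4/(1-G4*G5)]*G6)]: this yields T(s), and no further normalization is needed

Answer: (12*s^2 + 4*s - 8)/(12*s^6 + 51*s^5 + 8*s^4 - 110*s^3 - 47*s^2 - 16*s + 12)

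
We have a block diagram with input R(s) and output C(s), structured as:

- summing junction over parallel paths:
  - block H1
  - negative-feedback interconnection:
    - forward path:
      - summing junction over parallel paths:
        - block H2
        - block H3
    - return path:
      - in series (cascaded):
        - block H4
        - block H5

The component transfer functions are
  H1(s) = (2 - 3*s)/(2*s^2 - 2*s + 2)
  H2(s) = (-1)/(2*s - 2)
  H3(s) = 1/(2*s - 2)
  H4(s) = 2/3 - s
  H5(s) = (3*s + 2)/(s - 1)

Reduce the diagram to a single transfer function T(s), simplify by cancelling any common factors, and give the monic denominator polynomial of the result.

First reduce the diagram to T(s).

Step 1: reduce the parallel group H2, H3 gives 0
Step 2: reduce the series chain H4, H5 gives (4 - 9*s^2)/(3*s - 3)
Step 3: apply the feedback formula to (H2+H3), (H4*H5) gives 0
Step 4: parallel reduction of H1, [(H2+H3)/(1+(H2+H3)*(H4*H5))] gives (2 - 3*s)/(2*s^2 - 2*s + 2)
Step 4 gives the fully reduced T(s), with no common factor left to cancel. The denominator's leading coefficient is 2, so divide each of its coefficients by 2 to get the monic form.

Answer: s^2 - s + 1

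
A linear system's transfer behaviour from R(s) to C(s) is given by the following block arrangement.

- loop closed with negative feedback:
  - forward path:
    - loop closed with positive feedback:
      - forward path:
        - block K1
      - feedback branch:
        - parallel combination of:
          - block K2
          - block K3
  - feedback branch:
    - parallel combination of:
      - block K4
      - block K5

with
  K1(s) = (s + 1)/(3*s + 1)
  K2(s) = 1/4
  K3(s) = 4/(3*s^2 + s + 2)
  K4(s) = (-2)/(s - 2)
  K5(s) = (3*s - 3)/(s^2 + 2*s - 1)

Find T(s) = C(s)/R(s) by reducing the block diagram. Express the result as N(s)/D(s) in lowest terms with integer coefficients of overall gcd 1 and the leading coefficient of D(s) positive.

First reduce the diagram to T(s).

Step 1. sum the parallel branches K2, K3: (3*s^2 + s + 18)/(12*s^2 + 4*s + 8)
Step 2. reduce the feedback loop with forward K1 and return (K2+K3): (12*s^3 + 16*s^2 + 12*s + 8)/(33*s^3 + 20*s^2 + 9*s - 10)
Step 3. reduce the parallel group K4, K5: (s^2 - 13*s + 8)/(s^3 - 5*s + 2)
Step 4. apply the feedback formula to [K1/(1-K1*(K2+K3))], (K4+K5): this yields T(s), and no further normalization is needed

Answer: (12*s^6 + 16*s^5 - 48*s^4 - 48*s^3 - 28*s^2 - 16*s + 16)/(33*s^6 + 32*s^5 - 296*s^4 - 144*s^3 - 25*s^2 + 60*s + 44)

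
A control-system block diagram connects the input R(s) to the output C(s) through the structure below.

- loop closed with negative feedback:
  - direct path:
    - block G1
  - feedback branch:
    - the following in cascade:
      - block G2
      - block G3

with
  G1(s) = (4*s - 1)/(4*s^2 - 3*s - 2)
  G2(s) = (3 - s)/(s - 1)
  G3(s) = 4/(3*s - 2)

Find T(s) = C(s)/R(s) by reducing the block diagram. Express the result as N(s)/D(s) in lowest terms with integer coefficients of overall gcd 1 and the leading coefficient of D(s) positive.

1. multiply G2, G3 (series); result (12 - 4*s)/(3*s^2 - 5*s + 2)
2. feedback reduction of G1, (G2*G3): this yields T(s), and no further normalization is needed

Answer: (12*s^3 - 23*s^2 + 13*s - 2)/(12*s^4 - 29*s^3 + s^2 + 56*s - 16)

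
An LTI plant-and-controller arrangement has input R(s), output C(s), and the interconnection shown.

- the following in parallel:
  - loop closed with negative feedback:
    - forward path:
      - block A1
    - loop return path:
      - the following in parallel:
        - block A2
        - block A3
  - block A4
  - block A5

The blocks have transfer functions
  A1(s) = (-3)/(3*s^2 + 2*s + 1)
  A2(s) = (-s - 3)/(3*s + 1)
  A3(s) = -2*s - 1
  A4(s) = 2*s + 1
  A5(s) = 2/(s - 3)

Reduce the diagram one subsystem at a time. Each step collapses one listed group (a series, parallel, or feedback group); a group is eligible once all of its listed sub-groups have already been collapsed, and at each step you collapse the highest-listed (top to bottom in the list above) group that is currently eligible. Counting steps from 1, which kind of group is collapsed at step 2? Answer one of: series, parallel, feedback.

Answer: feedback

Working:
Step 1 - combine A2, A3 in parallel
Step 2 - collapse the loop (A1 forward, (A2+A3) return)
Step 3 - reduce the parallel group [A1/(1+A1*(A2+A3))], A4, A5
Step 2 collapses a feedback group.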